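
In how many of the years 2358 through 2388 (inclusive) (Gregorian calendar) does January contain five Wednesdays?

13

January has 31 days; it has five Wednesdays when Wednesday falls among the first (month-length − 28) days — i.e. when January 1 is one of Wednesday/Tuesday/Monday.
January 1 by year: 2358:Wed✓ 2359:Thu 2360:Fri 2361:Sun 2362:Mon✓ 2363:Tue✓ 2364:Wed✓ 2365:Fri 2366:Sat 2367:Sun 2368:Mon✓ 2369:Wed✓ 2370:Thu 2371:Fri 2372:Sat 2373:Mon✓ 2374:Tue✓ 2375:Wed✓ 2376:Thu 2377:Sat 2378:Sun 2379:Mon✓ 2380:Tue✓ 2381:Thu 2382:Fri 2383:Sat 2384:Sun 2385:Tue✓ 2386:Wed✓ 2387:Thu 2388:Fri
Years with five Wednesdays: 2358, 2362, 2363, 2364, 2368, 2369, 2373, 2374, 2375, 2379, 2380, 2385, 2386 → 13.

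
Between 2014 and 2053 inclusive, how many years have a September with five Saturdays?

September has 30 days; it has five Saturdays when Saturday falls among the first (month-length − 28) days — i.e. when September 1 is one of Saturday/Friday.
September 1 by year: 2014:Mon 2015:Tue 2016:Thu 2017:Fri✓ 2018:Sat✓ 2019:Sun 2020:Tue 2021:Wed 2022:Thu 2023:Fri✓ 2024:Sun 2025:Mon 2026:Tue 2027:Wed 2028:Fri✓ …(10 more)… 2039:Thu 2040:Sat✓ 2041:Sun 2042:Mon 2043:Tue 2044:Thu 2045:Fri✓ 2046:Sat✓ 2047:Sun 2048:Tue 2049:Wed 2050:Thu 2051:Fri✓ 2052:Sun 2053:Mon
Years with five Saturdays: 2017, 2018, 2023, 2028, 2029, 2034, 2035, 2040, 2045, 2046, 2051 → 11.

11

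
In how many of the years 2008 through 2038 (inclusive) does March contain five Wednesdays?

13

March has 31 days; it has five Wednesdays when Wednesday falls among the first (month-length − 28) days — i.e. when March 1 is one of Wednesday/Tuesday/Monday.
March 1 by year: 2008:Sat 2009:Sun 2010:Mon✓ 2011:Tue✓ 2012:Thu 2013:Fri 2014:Sat 2015:Sun 2016:Tue✓ 2017:Wed✓ 2018:Thu 2019:Fri 2020:Sun 2021:Mon✓ 2022:Tue✓ 2023:Wed✓ 2024:Fri 2025:Sat 2026:Sun 2027:Mon✓ 2028:Wed✓ 2029:Thu 2030:Fri 2031:Sat 2032:Mon✓ 2033:Tue✓ 2034:Wed✓ 2035:Thu 2036:Sat 2037:Sun 2038:Mon✓
Years with five Wednesdays: 2010, 2011, 2016, 2017, 2021, 2022, 2023, 2027, 2028, 2032, 2033, 2034, 2038 → 13.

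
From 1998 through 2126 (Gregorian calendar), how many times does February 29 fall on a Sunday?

Leap years in 1998–2126: 31 of them.
Feb 29 weekday advances by 5 (mod 7) from one leap year to the next four years later (or differs when a century non-leap intervenes).
Leap-day weekdays: 2000:Tue 2004:Sun✓ 2008:Fri 2012:Wed 2016:Mon 2020:Sat 2024:Thu 2028:Tue 2032:Sun✓ 2036:Fri 2040:Wed 2044:Mon 2048:Sat …(5 more)… 2072:Mon 2076:Sat 2080:Thu 2084:Tue 2088:Sun✓ 2092:Fri 2096:Wed 2104:Fri 2108:Wed 2112:Mon 2116:Sat 2120:Thu 2124:Tue
Sunday: 2004, 2032, 2060, 2088 → 4.

4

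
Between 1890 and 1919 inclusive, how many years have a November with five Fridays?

November has 30 days; it has five Fridays when Friday falls among the first (month-length − 28) days — i.e. when November 1 is one of Friday/Thursday.
November 1 by year: 1890:Sat 1891:Sun 1892:Tue 1893:Wed 1894:Thu✓ 1895:Fri✓ 1896:Sun 1897:Mon 1898:Tue 1899:Wed 1900:Thu✓ 1901:Fri✓ 1902:Sat 1903:Sun 1904:Tue 1905:Wed 1906:Thu✓ 1907:Fri✓ 1908:Sun 1909:Mon 1910:Tue 1911:Wed 1912:Fri✓ 1913:Sat 1914:Sun 1915:Mon 1916:Wed 1917:Thu✓ 1918:Fri✓ 1919:Sat
Years with five Fridays: 1894, 1895, 1900, 1901, 1906, 1907, 1912, 1917, 1918 → 9.

9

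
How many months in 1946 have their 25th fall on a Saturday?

Check the 25th of each month of 1946: Jan 25: Fri, Feb 25: Mon, Mar 25: Mon, Apr 25: Thu, May 25: Sat, Jun 25: Tue, Jul 25: Thu, Aug 25: Sun, Sep 25: Wed, Oct 25: Fri, Nov 25: Mon, Dec 25: Wed.
Saturday occurs in May — 1 month.

1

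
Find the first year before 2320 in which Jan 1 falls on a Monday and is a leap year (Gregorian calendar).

Jan 1 advances by 2 weekdays after a leap year and by 1 after a common year.
2320: Jan 1 is Thursday (leap).
2319: Wednesday
2318: Tuesday
2317: Monday
2316: Saturday (leap)
2315: Friday
2314: Thursday
2313: Wednesday
2312: Monday (leap)
2312 begins on a Monday and is a leap year.

2312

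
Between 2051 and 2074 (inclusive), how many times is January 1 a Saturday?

3

Track January 1's weekday year by year (advancing +1, or +2 across a Feb 29):
  2051: Sun  2052: Mon (+1)  2053: Wed (+2)  2054: Thu (+1)  2055: Fri (+1)
  2056: Sat (+1) ✓  2057: Mon (+2)  2058: Tue (+1)  2059: Wed (+1)  2060: Thu (+1)
  2061: Sat (+2) ✓  2062: Sun (+1)  2063: Mon (+1)  2064: Tue (+1)  2065: Thu (+2)
  2066: Fri (+1)  2067: Sat (+1) ✓  2068: Sun (+1)  2069: Tue (+2)  2070: Wed (+1)
  2071: Thu (+1)  2072: Fri (+1)  2073: Sun (+2)  2074: Mon (+1)
Saturday years: 2056, 2061, 2067 — 3 in total.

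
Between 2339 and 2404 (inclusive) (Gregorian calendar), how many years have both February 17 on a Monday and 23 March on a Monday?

Check each year's weekday for February 17 and 23 March:
  2339: Fri/Thu  2340: Sat/Sat  2341: Mon/Sun  2342: Tue/Mon  2343: Wed/Tue  2344: Thu/Thu  2345: Sat/Fri  2346: Sun/Sat  2347: Mon/Sun  2348: Tue/Tue  2349: Thu/Wed  2350: Fri/Thu  2351: Sat/Fri  2352: Sun/Sun  …(38 more)…  2391: Sun/Sat  2392: Mon/Mon ✓  2393: Wed/Tue  2394: Thu/Wed  2395: Fri/Thu  2396: Sat/Sat  2397: Mon/Sun  2398: Tue/Mon  2399: Wed/Tue  2400: Thu/Thu  2401: Sat/Fri  2402: Sun/Sat  2403: Mon/Sun  2404: Tue/Tue
Both conditions hold in: 2364, 2392 — 2.

2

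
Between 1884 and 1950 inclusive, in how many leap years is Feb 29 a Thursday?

Leap years in 1884–1950: 16 of them.
Feb 29 weekday advances by 5 (mod 7) from one leap year to the next four years later (or differs when a century non-leap intervenes).
Leap-day weekdays: 1884:Fri 1888:Wed 1892:Mon 1896:Sat 1904:Mon 1908:Sat 1912:Thu✓ 1916:Tue 1920:Sun 1924:Fri 1928:Wed 1932:Mon 1936:Sat 1940:Thu✓ 1944:Tue 1948:Sun
Thursday: 1912, 1940 → 2.

2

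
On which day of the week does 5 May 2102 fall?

January 1, 2102 is a Sunday.
May 5 is day 125 of the year, i.e. 124 days after Jan 1.
124 mod 7 = 5, so advance 5 weekdays from Sunday: Friday.

Friday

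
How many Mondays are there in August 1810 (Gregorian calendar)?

4

August 1810 has 31 days and begins on Wednesday.
The first Monday is August 6.
Mondays fall on 6, 13, 20, 27 — that's 4.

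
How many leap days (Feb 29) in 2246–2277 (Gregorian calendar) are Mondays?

1

Leap years in 2246–2277: 8 of them.
Feb 29 weekday advances by 5 (mod 7) from one leap year to the next four years later (or differs when a century non-leap intervenes).
Leap-day weekdays: 2248:Tue 2252:Sun 2256:Fri 2260:Wed 2264:Mon✓ 2268:Sat 2272:Thu 2276:Tue
Monday: 2264 → 1.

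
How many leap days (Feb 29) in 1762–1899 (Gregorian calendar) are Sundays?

Leap years in 1762–1899: 33 of them.
Feb 29 weekday advances by 5 (mod 7) from one leap year to the next four years later (or differs when a century non-leap intervenes).
Leap-day weekdays: 1764:Wed 1768:Mon 1772:Sat 1776:Thu 1780:Tue 1784:Sun✓ 1788:Fri 1792:Wed 1796:Mon 1804:Wed 1808:Mon 1812:Sat 1816:Thu …(7 more)… 1848:Tue 1852:Sun✓ 1856:Fri 1860:Wed 1864:Mon 1868:Sat 1872:Thu 1876:Tue 1880:Sun✓ 1884:Fri 1888:Wed 1892:Mon 1896:Sat
Sunday: 1784, 1824, 1852, 1880 → 4.

4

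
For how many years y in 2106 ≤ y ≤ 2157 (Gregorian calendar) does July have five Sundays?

July has 31 days; it has five Sundays when Sunday falls among the first (month-length − 28) days — i.e. when July 1 is one of Sunday/Saturday/Friday.
July 1 by year: 2106:Thu 2107:Fri✓ 2108:Sun✓ 2109:Mon 2110:Tue 2111:Wed 2112:Fri✓ 2113:Sat✓ 2114:Sun✓ 2115:Mon 2116:Wed 2117:Thu 2118:Fri✓ 2119:Sat✓ 2120:Mon …(22 more)… 2143:Mon 2144:Wed 2145:Thu 2146:Fri✓ 2147:Sat✓ 2148:Mon 2149:Tue 2150:Wed 2151:Thu 2152:Sat✓ 2153:Sun✓ 2154:Mon 2155:Tue 2156:Thu 2157:Fri✓
Years with five Sundays: 2107, 2108, 2112, 2113, 2114, 2118, 2119, 2124, 2125, 2129, 2130, 2131, 2135, 2136, 2140, 2141, 2142, 2146, 2147, 2152, 2153, 2157 → 22.

22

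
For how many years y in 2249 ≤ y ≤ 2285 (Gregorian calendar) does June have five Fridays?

June has 30 days; it has five Fridays when Friday falls among the first (month-length − 28) days — i.e. when June 1 is one of Friday/Thursday.
June 1 by year: 2249:Fri✓ 2250:Sat 2251:Sun 2252:Tue 2253:Wed 2254:Thu✓ 2255:Fri✓ 2256:Sun 2257:Mon 2258:Tue 2259:Wed 2260:Fri✓ 2261:Sat 2262:Sun 2263:Mon …(7 more)… 2271:Thu✓ 2272:Sat 2273:Sun 2274:Mon 2275:Tue 2276:Thu✓ 2277:Fri✓ 2278:Sat 2279:Sun 2280:Tue 2281:Wed 2282:Thu✓ 2283:Fri✓ 2284:Sun 2285:Mon
Years with five Fridays: 2249, 2254, 2255, 2260, 2265, 2266, 2271, 2276, 2277, 2282, 2283 → 11.

11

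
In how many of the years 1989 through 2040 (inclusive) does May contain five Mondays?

23

May has 31 days; it has five Mondays when Monday falls among the first (month-length − 28) days — i.e. when May 1 is one of Monday/Sunday/Saturday.
May 1 by year: 1989:Mon✓ 1990:Tue 1991:Wed 1992:Fri 1993:Sat✓ 1994:Sun✓ 1995:Mon✓ 1996:Wed 1997:Thu 1998:Fri 1999:Sat✓ 2000:Mon✓ 2001:Tue 2002:Wed 2003:Thu …(22 more)… 2026:Fri 2027:Sat✓ 2028:Mon✓ 2029:Tue 2030:Wed 2031:Thu 2032:Sat✓ 2033:Sun✓ 2034:Mon✓ 2035:Tue 2036:Thu 2037:Fri 2038:Sat✓ 2039:Sun✓ 2040:Tue
Years with five Mondays: 1989, 1993, 1994, 1995, 1999, 2000, 2004, 2005, 2006, 2010, 2011, 2016, 2017, 2021, 2022, 2023, 2027, 2028, 2032, 2033, 2034, 2038, 2039 → 23.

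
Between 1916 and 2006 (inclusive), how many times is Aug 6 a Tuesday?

Track Aug 6's weekday year by year (advancing +1, or +2 across a Feb 29):
  1916: Sun  1917: Mon (+1)  1918: Tue (+1) ✓  1919: Wed (+1)  1920: Fri (+2)
  1921: Sat (+1)  1922: Sun (+1)  1923: Mon (+1)  1924: Wed (+2)  1925: Thu (+1)
  1926: Fri (+1)  1927: Sat (+1)  1928: Mon (+2)  1929: Tue (+1) ✓  … (63 more years) …
  1993: Fri (+1)  1994: Sat (+1)  1995: Sun (+1)  1996: Tue (+2) ✓  1997: Wed (+1)
  1998: Thu (+1)  1999: Fri (+1)  2000: Sun (+2)  2001: Mon (+1)  2002: Tue (+1) ✓
  2003: Wed (+1)  2004: Fri (+2)  2005: Sat (+1)  2006: Sun (+1)
Tuesday years: 1918, 1929, 1935, 1940, 1946, 1957, 1963, 1968, 1974, 1985, 1991, 1996, 2002 — 13 in total.

13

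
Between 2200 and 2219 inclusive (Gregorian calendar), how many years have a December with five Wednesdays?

December has 31 days; it has five Wednesdays when Wednesday falls among the first (month-length − 28) days — i.e. when December 1 is one of Wednesday/Tuesday/Monday.
December 1 by year: 2200:Mon✓ 2201:Tue✓ 2202:Wed✓ 2203:Thu 2204:Sat 2205:Sun 2206:Mon✓ 2207:Tue✓ 2208:Thu 2209:Fri 2210:Sat 2211:Sun 2212:Tue✓ 2213:Wed✓ 2214:Thu 2215:Fri 2216:Sun 2217:Mon✓ 2218:Tue✓ 2219:Wed✓
Years with five Wednesdays: 2200, 2201, 2202, 2206, 2207, 2212, 2213, 2217, 2218, 2219 → 10.

10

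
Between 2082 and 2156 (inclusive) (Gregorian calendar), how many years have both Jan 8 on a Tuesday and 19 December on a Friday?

3

Check each year's weekday for Jan 8 and 19 December:
  2082: Thu/Sat  2083: Fri/Sun  2084: Sat/Tue  2085: Mon/Wed  2086: Tue/Thu  2087: Wed/Fri  2088: Thu/Sun  2089: Sat/Mon  2090: Sun/Tue  2091: Mon/Wed  2092: Tue/Fri ✓  2093: Thu/Sat  2094: Fri/Sun  2095: Sat/Mon  …(47 more)…  2143: Tue/Thu  2144: Wed/Sat  2145: Fri/Sun  2146: Sat/Mon  2147: Sun/Tue  2148: Mon/Thu  2149: Wed/Fri  2150: Thu/Sat  2151: Fri/Sun  2152: Sat/Tue  2153: Mon/Wed  2154: Tue/Thu  2155: Wed/Fri  2156: Thu/Sun
Both conditions hold in: 2092, 2104, 2132 — 3.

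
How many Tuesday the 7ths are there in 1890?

2

Check the 7th of each month of 1890: Jan 7: Tue, Feb 7: Fri, Mar 7: Fri, Apr 7: Mon, May 7: Wed, Jun 7: Sat, Jul 7: Mon, Aug 7: Thu, Sep 7: Sun, Oct 7: Tue, Nov 7: Fri, Dec 7: Sun.
Tuesday occurs in January, October — 2 months.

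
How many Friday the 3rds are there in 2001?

1

Check the 3rd of each month of 2001: Jan 3: Wed, Feb 3: Sat, Mar 3: Sat, Apr 3: Tue, May 3: Thu, Jun 3: Sun, Jul 3: Tue, Aug 3: Fri, Sep 3: Mon, Oct 3: Wed, Nov 3: Sat, Dec 3: Mon.
Friday occurs in August — 1 month.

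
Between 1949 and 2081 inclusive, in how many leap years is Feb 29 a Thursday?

Leap years in 1949–2081: 33 of them.
Feb 29 weekday advances by 5 (mod 7) from one leap year to the next four years later (or differs when a century non-leap intervenes).
Leap-day weekdays: 1952:Fri 1956:Wed 1960:Mon 1964:Sat 1968:Thu✓ 1972:Tue 1976:Sun 1980:Fri 1984:Wed 1988:Mon 1992:Sat 1996:Thu✓ 2000:Tue …(7 more)… 2032:Sun 2036:Fri 2040:Wed 2044:Mon 2048:Sat 2052:Thu✓ 2056:Tue 2060:Sun 2064:Fri 2068:Wed 2072:Mon 2076:Sat 2080:Thu✓
Thursday: 1968, 1996, 2024, 2052, 2080 → 5.

5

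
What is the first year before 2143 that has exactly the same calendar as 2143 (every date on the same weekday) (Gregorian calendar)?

2137

Two years share a calendar iff Jan 1 falls on the same weekday and both are leap or both are common. 2143: Jan 1 is Tuesday, common year.
2142: Jan 1 Monday, common
2141: Jan 1 Sunday, common
2140: Jan 1 Friday, leap
2139: Jan 1 Thursday, common
2138: Jan 1 Wednesday, common
2137: Jan 1 Tuesday, common
2137 matches on both conditions.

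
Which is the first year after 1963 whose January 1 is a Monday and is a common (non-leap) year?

Jan 1 advances by 2 weekdays after a leap year and by 1 after a common year.
1963: Jan 1 is Tuesday.
1964: Wednesday (leap)
1965: Friday
1966: Saturday
1967: Sunday
1968: Monday (leap)
1969: Wednesday
1970: Thursday
1971: Friday
1972: Saturday (leap)
1973: Monday
1973 begins on a Monday and is a common year.

1973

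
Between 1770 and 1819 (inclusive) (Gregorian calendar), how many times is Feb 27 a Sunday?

6

Track Feb 27's weekday year by year (advancing +1, or +2 across a Feb 29):
  1770: Tue  1771: Wed (+1)  1772: Thu (+1)  1773: Sat (+2)  1774: Sun (+1) ✓
  1775: Mon (+1)  1776: Tue (+1)  1777: Thu (+2)  1778: Fri (+1)  1779: Sat (+1)
  1780: Sun (+1) ✓  1781: Tue (+2)  1782: Wed (+1)  1783: Thu (+1)  … (22 more years) …
  1806: Thu (+1)  1807: Fri (+1)  1808: Sat (+1)  1809: Mon (+2)  1810: Tue (+1)
  1811: Wed (+1)  1812: Thu (+1)  1813: Sat (+2)  1814: Sun (+1) ✓  1815: Mon (+1)
  1816: Tue (+1)  1817: Thu (+2)  1818: Fri (+1)  1819: Sat (+1)
Sunday years: 1774, 1780, 1785, 1791, 1803, 1814 — 6 in total.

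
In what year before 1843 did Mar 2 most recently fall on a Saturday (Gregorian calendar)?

1839

From one year to the next, a fixed date's weekday advances by 1, or by 2 when a Feb 29 lies between the two dates.
1843: March 2 is Thursday.
1842: Wednesday (−1)
1841: Tuesday (−1)
1840: Monday (−1)
1839: Saturday (−2)
Mar 2 falls on a Saturday in 1839.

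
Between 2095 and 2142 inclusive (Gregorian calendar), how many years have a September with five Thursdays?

September has 30 days; it has five Thursdays when Thursday falls among the first (month-length − 28) days — i.e. when September 1 is one of Thursday/Wednesday.
September 1 by year: 2095:Thu✓ 2096:Sat 2097:Sun 2098:Mon 2099:Tue 2100:Wed✓ 2101:Thu✓ 2102:Fri 2103:Sat 2104:Mon 2105:Tue 2106:Wed✓ 2107:Thu✓ 2108:Sat 2109:Sun …(18 more)… 2128:Wed✓ 2129:Thu✓ 2130:Fri 2131:Sat 2132:Mon 2133:Tue 2134:Wed✓ 2135:Thu✓ 2136:Sat 2137:Sun 2138:Mon 2139:Tue 2140:Thu✓ 2141:Fri 2142:Sat
Years with five Thursdays: 2095, 2100, 2101, 2106, 2107, 2112, 2117, 2118, 2123, 2128, 2129, 2134, 2135, 2140 → 14.

14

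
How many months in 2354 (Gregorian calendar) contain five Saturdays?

4

A month of length L has five Saturdays iff its first Saturday is on day ≤ L−28 (so day 1–3 in a 31-day month, 1–2 in a 30-day month, day 1 in a leap February).
Checking each month of 2354: Jan starts Fri (31d) ✓; Feb starts Mon (28d); Mar starts Mon (31d); Apr starts Thu (30d); May starts Sat (31d) ✓; Jun starts Tue (30d); Jul starts Thu (31d) ✓; Aug starts Sun (31d); Sep starts Wed (30d); Oct starts Fri (31d) ✓; Nov starts Mon (30d); Dec starts Wed (31d).
Five-Saturday months: January, May, July, October → 4.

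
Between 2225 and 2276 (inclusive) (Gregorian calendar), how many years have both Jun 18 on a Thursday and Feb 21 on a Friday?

2

Check each year's weekday for Jun 18 and Feb 21:
  2225: Sat/Mon  2226: Sun/Tue  2227: Mon/Wed  2228: Wed/Thu  2229: Thu/Sat  2230: Fri/Sun  2231: Sat/Mon  2232: Mon/Tue  2233: Tue/Thu  2234: Wed/Fri  2235: Thu/Sat  2236: Sat/Sun  2237: Sun/Tue  2238: Mon/Wed  …(24 more)…  2263: Thu/Sat  2264: Sat/Sun  2265: Sun/Tue  2266: Mon/Wed  2267: Tue/Thu  2268: Thu/Fri ✓  2269: Fri/Sun  2270: Sat/Mon  2271: Sun/Tue  2272: Tue/Wed  2273: Wed/Fri  2274: Thu/Sat  2275: Fri/Sun  2276: Sun/Mon
Both conditions hold in: 2240, 2268 — 2.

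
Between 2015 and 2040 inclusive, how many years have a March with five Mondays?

March has 31 days; it has five Mondays when Monday falls among the first (month-length − 28) days — i.e. when March 1 is one of Monday/Sunday/Saturday.
March 1 by year: 2015:Sun✓ 2016:Tue 2017:Wed 2018:Thu 2019:Fri 2020:Sun✓ 2021:Mon✓ 2022:Tue 2023:Wed 2024:Fri 2025:Sat✓ 2026:Sun✓ 2027:Mon✓ 2028:Wed 2029:Thu 2030:Fri 2031:Sat✓ 2032:Mon✓ 2033:Tue 2034:Wed 2035:Thu 2036:Sat✓ 2037:Sun✓ 2038:Mon✓ 2039:Tue 2040:Thu
Years with five Mondays: 2015, 2020, 2021, 2025, 2026, 2027, 2031, 2032, 2036, 2037, 2038 → 11.

11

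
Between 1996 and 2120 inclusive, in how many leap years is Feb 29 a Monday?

4

Leap years in 1996–2120: 31 of them.
Feb 29 weekday advances by 5 (mod 7) from one leap year to the next four years later (or differs when a century non-leap intervenes).
Leap-day weekdays: 1996:Thu 2000:Tue 2004:Sun 2008:Fri 2012:Wed 2016:Mon✓ 2020:Sat 2024:Thu 2028:Tue 2032:Sun 2036:Fri 2040:Wed 2044:Mon✓ …(5 more)… 2068:Wed 2072:Mon✓ 2076:Sat 2080:Thu 2084:Tue 2088:Sun 2092:Fri 2096:Wed 2104:Fri 2108:Wed 2112:Mon✓ 2116:Sat 2120:Thu
Monday: 2016, 2044, 2072, 2112 → 4.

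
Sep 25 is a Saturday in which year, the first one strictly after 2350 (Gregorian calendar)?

From one year to the next, a fixed date's weekday advances by 1, or by 2 when a Feb 29 lies between the two dates.
2350: September 25 is Monday.
2351: Tuesday (+1)
2352: Thursday (+2)
2353: Friday (+1)
2354: Saturday (+1)
Sep 25 falls on a Saturday in 2354.

2354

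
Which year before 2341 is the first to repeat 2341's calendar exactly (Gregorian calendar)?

Two years share a calendar iff Jan 1 falls on the same weekday and both are leap or both are common. 2341: Jan 1 is Wednesday, common year.
2340: Jan 1 Monday, leap
2339: Jan 1 Sunday, common
2338: Jan 1 Saturday, common
2337: Jan 1 Friday, common
2336: Jan 1 Wednesday, leap
2335: Jan 1 Tuesday, common
2334: Jan 1 Monday, common
2333: Jan 1 Sunday, common
2332: Jan 1 Friday, leap
2331: Jan 1 Thursday, common
2330: Jan 1 Wednesday, common
2330 matches on both conditions.

2330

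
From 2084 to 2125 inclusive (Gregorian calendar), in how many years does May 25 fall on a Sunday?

6

Track May 25's weekday year by year (advancing +1, or +2 across a Feb 29):
  2084: Thu  2085: Fri (+1)  2086: Sat (+1)  2087: Sun (+1) ✓  2088: Tue (+2)
  2089: Wed (+1)  2090: Thu (+1)  2091: Fri (+1)  2092: Sun (+2) ✓  2093: Mon (+1)
  2094: Tue (+1)  2095: Wed (+1)  2096: Fri (+2)  2097: Sat (+1)  … (14 more years) …
  2112: Wed (+2)  2113: Thu (+1)  2114: Fri (+1)  2115: Sat (+1)  2116: Mon (+2)
  2117: Tue (+1)  2118: Wed (+1)  2119: Thu (+1)  2120: Sat (+2)  2121: Sun (+1) ✓
  2122: Mon (+1)  2123: Tue (+1)  2124: Thu (+2)  2125: Fri (+1)
Sunday years: 2087, 2092, 2098, 2104, 2110, 2121 — 6 in total.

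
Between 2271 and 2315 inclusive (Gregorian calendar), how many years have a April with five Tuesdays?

April has 30 days; it has five Tuesdays when Tuesday falls among the first (month-length − 28) days — i.e. when April 1 is one of Tuesday/Monday.
April 1 by year: 2271:Sat 2272:Mon✓ 2273:Tue✓ 2274:Wed 2275:Thu 2276:Sat 2277:Sun 2278:Mon✓ 2279:Tue✓ 2280:Thu 2281:Fri 2282:Sat 2283:Sun 2284:Tue✓ 2285:Wed …(15 more)… 2301:Mon✓ 2302:Tue✓ 2303:Wed 2304:Fri 2305:Sat 2306:Sun 2307:Mon✓ 2308:Wed 2309:Thu 2310:Fri 2311:Sat 2312:Mon✓ 2313:Tue✓ 2314:Wed 2315:Thu
Years with five Tuesdays: 2272, 2273, 2278, 2279, 2284, 2289, 2290, 2295, 2301, 2302, 2307, 2312, 2313 → 13.

13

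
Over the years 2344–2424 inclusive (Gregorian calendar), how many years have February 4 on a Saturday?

12

Track February 4's weekday year by year (advancing +1, or +2 across a Feb 29):
  2344: Fri  2345: Sun (+2)  2346: Mon (+1)  2347: Tue (+1)  2348: Wed (+1)
  2349: Fri (+2)  2350: Sat (+1) ✓  2351: Sun (+1)  2352: Mon (+1)  2353: Wed (+2)
  2354: Thu (+1)  2355: Fri (+1)  2356: Sat (+1) ✓  2357: Mon (+2)  … (53 more years) …
  2411: Fri (+1)  2412: Sat (+1) ✓  2413: Mon (+2)  2414: Tue (+1)  2415: Wed (+1)
  2416: Thu (+1)  2417: Sat (+2) ✓  2418: Sun (+1)  2419: Mon (+1)  2420: Tue (+1)
  2421: Thu (+2)  2422: Fri (+1)  2423: Sat (+1) ✓  2424: Sun (+1)
Saturday years: 2350, 2356, 2361, 2367, 2378, 2384, 2389, 2395, 2406, 2412, 2417, 2423 — 12 in total.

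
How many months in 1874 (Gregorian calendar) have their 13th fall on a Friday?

Check the 13th of each month of 1874: Jan 13: Tue, Feb 13: Fri, Mar 13: Fri, Apr 13: Mon, May 13: Wed, Jun 13: Sat, Jul 13: Mon, Aug 13: Thu, Sep 13: Sun, Oct 13: Tue, Nov 13: Fri, Dec 13: Sun.
Friday occurs in February, March, November — 3 months.

3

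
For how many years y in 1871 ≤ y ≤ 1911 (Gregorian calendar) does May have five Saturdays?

May has 31 days; it has five Saturdays when Saturday falls among the first (month-length − 28) days — i.e. when May 1 is one of Saturday/Friday/Thursday.
May 1 by year: 1871:Mon 1872:Wed 1873:Thu✓ 1874:Fri✓ 1875:Sat✓ 1876:Mon 1877:Tue 1878:Wed 1879:Thu✓ 1880:Sat✓ 1881:Sun 1882:Mon 1883:Tue 1884:Thu✓ 1885:Fri✓ …(11 more)… 1897:Sat✓ 1898:Sun 1899:Mon 1900:Tue 1901:Wed 1902:Thu✓ 1903:Fri✓ 1904:Sun 1905:Mon 1906:Tue 1907:Wed 1908:Fri✓ 1909:Sat✓ 1910:Sun 1911:Mon
Years with five Saturdays: 1873, 1874, 1875, 1879, 1880, 1884, 1885, 1886, 1890, 1891, 1896, 1897, 1902, 1903, 1908, 1909 → 16.

16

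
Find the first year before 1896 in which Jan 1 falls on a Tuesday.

1895

Jan 1 advances by 2 weekdays after a leap year and by 1 after a common year.
1896: Jan 1 is Wednesday (leap).
1895: Tuesday
1895 begins on a Tuesday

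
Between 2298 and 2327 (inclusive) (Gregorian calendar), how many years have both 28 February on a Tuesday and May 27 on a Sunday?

0

Check each year's weekday for 28 February and May 27:
  2298: Mon/Fri  2299: Tue/Sat  2300: Wed/Sun  2301: Thu/Mon  2302: Fri/Tue  2303: Sat/Wed  2304: Sun/Fri  2305: Tue/Sat  2306: Wed/Sun  2307: Thu/Mon  2308: Fri/Wed  2309: Sun/Thu  2310: Mon/Fri  2311: Tue/Sat  2312: Wed/Mon  2313: Fri/Tue  2314: Sat/Wed  2315: Sun/Thu  2316: Mon/Sat  2317: Wed/Sun  2318: Thu/Mon  2319: Fri/Tue  2320: Sat/Thu  2321: Mon/Fri  2322: Tue/Sat  2323: Wed/Sun  2324: Thu/Tue  2325: Sat/Wed  2326: Sun/Thu  2327: Mon/Fri
Both conditions hold in: no year — 0.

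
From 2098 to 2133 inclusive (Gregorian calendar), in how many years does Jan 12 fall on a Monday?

6

Track Jan 12's weekday year by year (advancing +1, or +2 across a Feb 29):
  2098: Sun  2099: Mon (+1) ✓  2100: Tue (+1)  2101: Wed (+1)  2102: Thu (+1)
  2103: Fri (+1)  2104: Sat (+1)  2105: Mon (+2) ✓  2106: Tue (+1)  2107: Wed (+1)
  2108: Thu (+1)  2109: Sat (+2)  2110: Sun (+1)  2111: Mon (+1) ✓  … (8 more years) …
  2120: Fri (+1)  2121: Sun (+2)  2122: Mon (+1) ✓  2123: Tue (+1)  2124: Wed (+1)
  2125: Fri (+2)  2126: Sat (+1)  2127: Sun (+1)  2128: Mon (+1) ✓  2129: Wed (+2)
  2130: Thu (+1)  2131: Fri (+1)  2132: Sat (+1)  2133: Mon (+2) ✓
Monday years: 2099, 2105, 2111, 2122, 2128, 2133 — 6 in total.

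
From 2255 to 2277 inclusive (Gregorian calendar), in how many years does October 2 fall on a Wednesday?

3

Track October 2's weekday year by year (advancing +1, or +2 across a Feb 29):
  2255: Tue  2256: Thu (+2)  2257: Fri (+1)  2258: Sat (+1)  2259: Sun (+1)
  2260: Tue (+2)  2261: Wed (+1) ✓  2262: Thu (+1)  2263: Fri (+1)  2264: Sun (+2)
  2265: Mon (+1)  2266: Tue (+1)  2267: Wed (+1) ✓  2268: Fri (+2)  2269: Sat (+1)
  2270: Sun (+1)  2271: Mon (+1)  2272: Wed (+2) ✓  2273: Thu (+1)  2274: Fri (+1)
  2275: Sat (+1)  2276: Mon (+2)  2277: Tue (+1)
Wednesday years: 2261, 2267, 2272 — 3 in total.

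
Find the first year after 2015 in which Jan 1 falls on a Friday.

2016

Jan 1 advances by 2 weekdays after a leap year and by 1 after a common year.
2015: Jan 1 is Thursday.
2016: Friday (leap)
2016 begins on a Friday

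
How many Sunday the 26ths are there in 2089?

1

Check the 26th of each month of 2089: Jan 26: Wed, Feb 26: Sat, Mar 26: Sat, Apr 26: Tue, May 26: Thu, Jun 26: Sun, Jul 26: Tue, Aug 26: Fri, Sep 26: Mon, Oct 26: Wed, Nov 26: Sat, Dec 26: Mon.
Sunday occurs in June — 1 month.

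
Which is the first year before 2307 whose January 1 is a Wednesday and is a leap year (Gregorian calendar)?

2296

Jan 1 advances by 2 weekdays after a leap year and by 1 after a common year.
2307: Jan 1 is Tuesday.
2306: Monday
2305: Sunday
2304: Friday (leap)
2303: Thursday
2302: Wednesday
2301: Tuesday
2300: Monday
2299: Sunday
2298: Saturday
2297: Friday
2296: Wednesday (leap)
2296 begins on a Wednesday and is a leap year.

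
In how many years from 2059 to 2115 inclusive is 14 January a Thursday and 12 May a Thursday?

2

Check each year's weekday for 14 January and 12 May:
  2059: Tue/Mon  2060: Wed/Wed  2061: Fri/Thu  2062: Sat/Fri  2063: Sun/Sat  2064: Mon/Mon  2065: Wed/Tue  2066: Thu/Wed  2067: Fri/Thu  2068: Sat/Sat  2069: Mon/Sun  2070: Tue/Mon  2071: Wed/Tue  2072: Thu/Thu ✓  …(29 more)…  2102: Sat/Fri  2103: Sun/Sat  2104: Mon/Mon  2105: Wed/Tue  2106: Thu/Wed  2107: Fri/Thu  2108: Sat/Sat  2109: Mon/Sun  2110: Tue/Mon  2111: Wed/Tue  2112: Thu/Thu ✓  2113: Sat/Fri  2114: Sun/Sat  2115: Mon/Sun
Both conditions hold in: 2072, 2112 — 2.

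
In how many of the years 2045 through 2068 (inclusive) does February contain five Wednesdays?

February has 28 days (29 in leap years); it has five Wednesdays when Wednesday falls among the first (month-length − 28) days — i.e. when February 1 is Wednesday in a leap year (never in a common year).
February 1 by year: 2045:Wed 2046:Thu 2047:Fri 2048:Sat 2049:Mon 2050:Tue 2051:Wed 2052:Thu 2053:Sat 2054:Sun 2055:Mon 2056:Tue 2057:Thu 2058:Fri 2059:Sat 2060:Sun 2061:Tue 2062:Wed 2063:Thu 2064:Fri 2065:Sun 2066:Mon 2067:Tue 2068:Wed✓
Years with five Wednesdays: 2068 → 1.

1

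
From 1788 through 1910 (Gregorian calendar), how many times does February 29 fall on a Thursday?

3

Leap years in 1788–1910: 29 of them.
Feb 29 weekday advances by 5 (mod 7) from one leap year to the next four years later (or differs when a century non-leap intervenes).
Leap-day weekdays: 1788:Fri 1792:Wed 1796:Mon 1804:Wed 1808:Mon 1812:Sat 1816:Thu✓ 1820:Tue 1824:Sun 1828:Fri 1832:Wed 1836:Mon 1840:Sat …(3 more)… 1856:Fri 1860:Wed 1864:Mon 1868:Sat 1872:Thu✓ 1876:Tue 1880:Sun 1884:Fri 1888:Wed 1892:Mon 1896:Sat 1904:Mon 1908:Sat
Thursday: 1816, 1844, 1872 → 3.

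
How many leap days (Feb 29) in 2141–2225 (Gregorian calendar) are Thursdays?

3

Leap years in 2141–2225: 20 of them.
Feb 29 weekday advances by 5 (mod 7) from one leap year to the next four years later (or differs when a century non-leap intervenes).
Leap-day weekdays: 2144:Sat 2148:Thu✓ 2152:Tue 2156:Sun 2160:Fri 2164:Wed 2168:Mon 2172:Sat 2176:Thu✓ 2180:Tue 2184:Sun 2188:Fri 2192:Wed 2196:Mon 2204:Wed 2208:Mon 2212:Sat 2216:Thu✓ 2220:Tue 2224:Sun
Thursday: 2148, 2176, 2216 → 3.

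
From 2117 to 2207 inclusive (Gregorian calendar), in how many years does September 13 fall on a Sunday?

Track September 13's weekday year by year (advancing +1, or +2 across a Feb 29):
  2117: Mon  2118: Tue (+1)  2119: Wed (+1)  2120: Fri (+2)  2121: Sat (+1)
  2122: Sun (+1) ✓  2123: Mon (+1)  2124: Wed (+2)  2125: Thu (+1)  2126: Fri (+1)
  2127: Sat (+1)  2128: Mon (+2)  2129: Tue (+1)  2130: Wed (+1)  … (63 more years) …
  2194: Sat (+1)  2195: Sun (+1) ✓  2196: Tue (+2)  2197: Wed (+1)  2198: Thu (+1)
  2199: Fri (+1)  2200: Sat (+1)  2201: Sun (+1) ✓  2202: Mon (+1)  2203: Tue (+1)
  2204: Thu (+2)  2205: Fri (+1)  2206: Sat (+1)  2207: Sun (+1) ✓
Sunday years: 2122, 2133, 2139, 2144, 2150, 2161, 2167, 2172, 2178, 2189, 2195, 2201, 2207 — 13 in total.

13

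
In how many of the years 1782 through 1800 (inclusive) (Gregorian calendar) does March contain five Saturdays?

March has 31 days; it has five Saturdays when Saturday falls among the first (month-length − 28) days — i.e. when March 1 is one of Saturday/Friday/Thursday.
March 1 by year: 1782:Fri✓ 1783:Sat✓ 1784:Mon 1785:Tue 1786:Wed 1787:Thu✓ 1788:Sat✓ 1789:Sun 1790:Mon 1791:Tue 1792:Thu✓ 1793:Fri✓ 1794:Sat✓ 1795:Sun 1796:Tue 1797:Wed 1798:Thu✓ 1799:Fri✓ 1800:Sat✓
Years with five Saturdays: 1782, 1783, 1787, 1788, 1792, 1793, 1794, 1798, 1799, 1800 → 10.

10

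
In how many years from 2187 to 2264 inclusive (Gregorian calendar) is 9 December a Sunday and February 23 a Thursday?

4

Check each year's weekday for 9 December and February 23:
  2187: Sun/Fri  2188: Tue/Sat  2189: Wed/Mon  2190: Thu/Tue  2191: Fri/Wed  2192: Sun/Thu ✓  2193: Mon/Sat  2194: Tue/Sun  2195: Wed/Mon  2196: Fri/Tue  2197: Sat/Thu  2198: Sun/Fri  2199: Mon/Sat  2200: Tue/Sun  …(50 more)…  2251: Tue/Sun  2252: Thu/Mon  2253: Fri/Wed  2254: Sat/Thu  2255: Sun/Fri  2256: Tue/Sat  2257: Wed/Mon  2258: Thu/Tue  2259: Fri/Wed  2260: Sun/Thu ✓  2261: Mon/Sat  2262: Tue/Sun  2263: Wed/Mon  2264: Fri/Tue
Both conditions hold in: 2192, 2204, 2232, 2260 — 4.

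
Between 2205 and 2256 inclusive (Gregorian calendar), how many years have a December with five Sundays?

December has 31 days; it has five Sundays when Sunday falls among the first (month-length − 28) days — i.e. when December 1 is one of Sunday/Saturday/Friday.
December 1 by year: 2205:Sun✓ 2206:Mon 2207:Tue 2208:Thu 2209:Fri✓ 2210:Sat✓ 2211:Sun✓ 2212:Tue 2213:Wed 2214:Thu 2215:Fri✓ 2216:Sun✓ 2217:Mon 2218:Tue 2219:Wed …(22 more)… 2242:Thu 2243:Fri✓ 2244:Sun✓ 2245:Mon 2246:Tue 2247:Wed 2248:Fri✓ 2249:Sat✓ 2250:Sun✓ 2251:Mon 2252:Wed 2253:Thu 2254:Fri✓ 2255:Sat✓ 2256:Mon
Years with five Sundays: 2205, 2209, 2210, 2211, 2215, 2216, 2220, 2221, 2222, 2226, 2227, 2232, 2233, 2237, 2238, 2239, 2243, 2244, 2248, 2249, 2250, 2254, 2255 → 23.

23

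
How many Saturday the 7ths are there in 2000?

Check the 7th of each month of 2000: Jan 7: Fri, Feb 7: Mon, Mar 7: Tue, Apr 7: Fri, May 7: Sun, Jun 7: Wed, Jul 7: Fri, Aug 7: Mon, Sep 7: Thu, Oct 7: Sat, Nov 7: Tue, Dec 7: Thu.
Saturday occurs in October — 1 month.

1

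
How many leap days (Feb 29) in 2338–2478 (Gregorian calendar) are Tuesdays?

Leap years in 2338–2478: 35 of them.
Feb 29 weekday advances by 5 (mod 7) from one leap year to the next four years later (or differs when a century non-leap intervenes).
Leap-day weekdays: 2340:Thu 2344:Tue✓ 2348:Sun 2352:Fri 2356:Wed 2360:Mon 2364:Sat 2368:Thu 2372:Tue✓ 2376:Sun 2380:Fri 2384:Wed 2388:Mon …(9 more)… 2428:Tue✓ 2432:Sun 2436:Fri 2440:Wed 2444:Mon 2448:Sat 2452:Thu 2456:Tue✓ 2460:Sun 2464:Fri 2468:Wed 2472:Mon 2476:Sat
Tuesday: 2344, 2372, 2400, 2428, 2456 → 5.

5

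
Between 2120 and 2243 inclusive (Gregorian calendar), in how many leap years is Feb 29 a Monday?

5

Leap years in 2120–2243: 30 of them.
Feb 29 weekday advances by 5 (mod 7) from one leap year to the next four years later (or differs when a century non-leap intervenes).
Leap-day weekdays: 2120:Thu 2124:Tue 2128:Sun 2132:Fri 2136:Wed 2140:Mon✓ 2144:Sat 2148:Thu 2152:Tue 2156:Sun 2160:Fri 2164:Wed 2168:Mon✓ …(4 more)… 2188:Fri 2192:Wed 2196:Mon✓ 2204:Wed 2208:Mon✓ 2212:Sat 2216:Thu 2220:Tue 2224:Sun 2228:Fri 2232:Wed 2236:Mon✓ 2240:Sat
Monday: 2140, 2168, 2196, 2208, 2236 → 5.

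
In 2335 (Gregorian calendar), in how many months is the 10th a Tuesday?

Check the 10th of each month of 2335: Jan 10: Thu, Feb 10: Sun, Mar 10: Sun, Apr 10: Wed, May 10: Fri, Jun 10: Mon, Jul 10: Wed, Aug 10: Sat, Sep 10: Tue, Oct 10: Thu, Nov 10: Sun, Dec 10: Tue.
Tuesday occurs in September, December — 2 months.

2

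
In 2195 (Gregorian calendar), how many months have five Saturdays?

A month of length L has five Saturdays iff its first Saturday is on day ≤ L−28 (so day 1–3 in a 31-day month, 1–2 in a 30-day month, day 1 in a leap February).
Checking each month of 2195: Jan starts Thu (31d) ✓; Feb starts Sun (28d); Mar starts Sun (31d); Apr starts Wed (30d); May starts Fri (31d) ✓; Jun starts Mon (30d); Jul starts Wed (31d); Aug starts Sat (31d) ✓; Sep starts Tue (30d); Oct starts Thu (31d) ✓; Nov starts Sun (30d); Dec starts Tue (31d).
Five-Saturday months: January, May, August, October → 4.

4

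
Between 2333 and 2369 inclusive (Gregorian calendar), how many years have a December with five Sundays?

December has 31 days; it has five Sundays when Sunday falls among the first (month-length − 28) days — i.e. when December 1 is one of Sunday/Saturday/Friday.
December 1 by year: 2333:Fri✓ 2334:Sat✓ 2335:Sun✓ 2336:Tue 2337:Wed 2338:Thu 2339:Fri✓ 2340:Sun✓ 2341:Mon 2342:Tue 2343:Wed 2344:Fri✓ 2345:Sat✓ 2346:Sun✓ 2347:Mon …(7 more)… 2355:Thu 2356:Sat✓ 2357:Sun✓ 2358:Mon 2359:Tue 2360:Thu 2361:Fri✓ 2362:Sat✓ 2363:Sun✓ 2364:Tue 2365:Wed 2366:Thu 2367:Fri✓ 2368:Sun✓ 2369:Mon
Years with five Sundays: 2333, 2334, 2335, 2339, 2340, 2344, 2345, 2346, 2350, 2351, 2356, 2357, 2361, 2362, 2363, 2367, 2368 → 17.

17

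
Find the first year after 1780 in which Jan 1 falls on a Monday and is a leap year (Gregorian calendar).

Jan 1 advances by 2 weekdays after a leap year and by 1 after a common year.
1780: Jan 1 is Saturday (leap).
1781: Monday
1782: Tuesday
1783: Wednesday
1784: Thursday (leap)
1785: Saturday
1786: Sunday
1787: Monday
1788: Tuesday (leap)
1789: Thursday
1790: Friday
1791: Saturday
1792: Sunday (leap)
1793: Tuesday
1794: Wednesday
1795: Thursday
1796: Friday (leap)
1797: Sunday
1798: Monday
1799: Tuesday
1800: Wednesday
1801: Thursday
1802: Friday
1803: Saturday
1804: Sunday (leap)
1805: Tuesday
1806: Wednesday
1807: Thursday
1808: Friday (leap)
1809: Sunday
1810: Monday
1811: Tuesday
1812: Wednesday (leap)
1813: Friday
1814: Saturday
1815: Sunday
1816: Monday (leap)
1816 begins on a Monday and is a leap year.

1816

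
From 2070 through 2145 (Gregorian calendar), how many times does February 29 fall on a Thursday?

Leap years in 2070–2145: 18 of them.
Feb 29 weekday advances by 5 (mod 7) from one leap year to the next four years later (or differs when a century non-leap intervenes).
Leap-day weekdays: 2072:Mon 2076:Sat 2080:Thu✓ 2084:Tue 2088:Sun 2092:Fri 2096:Wed 2104:Fri 2108:Wed 2112:Mon 2116:Sat 2120:Thu✓ 2124:Tue 2128:Sun 2132:Fri 2136:Wed 2140:Mon 2144:Sat
Thursday: 2080, 2120 → 2.

2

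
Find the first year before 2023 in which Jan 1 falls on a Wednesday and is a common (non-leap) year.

Jan 1 advances by 2 weekdays after a leap year and by 1 after a common year.
2023: Jan 1 is Sunday.
2022: Saturday
2021: Friday
2020: Wednesday (leap)
2019: Tuesday
2018: Monday
2017: Sunday
2016: Friday (leap)
2015: Thursday
2014: Wednesday
2014 begins on a Wednesday and is a common year.

2014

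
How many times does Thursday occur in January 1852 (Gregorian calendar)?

January 1852 has 31 days and begins on Thursday.
The first Thursday is January 1.
Thursdays fall on 1, 8, 15, 22, 29 — that's 5.

5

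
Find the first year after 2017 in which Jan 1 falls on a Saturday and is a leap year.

Jan 1 advances by 2 weekdays after a leap year and by 1 after a common year.
2017: Jan 1 is Sunday.
2018: Monday
2019: Tuesday
2020: Wednesday (leap)
2021: Friday
2022: Saturday
2023: Sunday
2024: Monday (leap)
2025: Wednesday
2026: Thursday
2027: Friday
2028: Saturday (leap)
2028 begins on a Saturday and is a leap year.

2028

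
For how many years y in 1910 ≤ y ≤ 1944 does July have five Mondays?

July has 31 days; it has five Mondays when Monday falls among the first (month-length − 28) days — i.e. when July 1 is one of Monday/Sunday/Saturday.
July 1 by year: 1910:Fri 1911:Sat✓ 1912:Mon✓ 1913:Tue 1914:Wed 1915:Thu 1916:Sat✓ 1917:Sun✓ 1918:Mon✓ 1919:Tue 1920:Thu 1921:Fri 1922:Sat✓ 1923:Sun✓ 1924:Tue …(5 more)… 1930:Tue 1931:Wed 1932:Fri 1933:Sat✓ 1934:Sun✓ 1935:Mon✓ 1936:Wed 1937:Thu 1938:Fri 1939:Sat✓ 1940:Mon✓ 1941:Tue 1942:Wed 1943:Thu 1944:Sat✓
Years with five Mondays: 1911, 1912, 1916, 1917, 1918, 1922, 1923, 1928, 1929, 1933, 1934, 1935, 1939, 1940, 1944 → 15.

15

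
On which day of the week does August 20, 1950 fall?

Sunday

January 1, 1950 is a Sunday.
August 20 is day 232 of the year, i.e. 231 days after Jan 1.
231 mod 7 = 0, so advance 0 weekdays from Sunday: Sunday.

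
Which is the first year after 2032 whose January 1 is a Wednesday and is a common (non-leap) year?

Jan 1 advances by 2 weekdays after a leap year and by 1 after a common year.
2032: Jan 1 is Thursday (leap).
2033: Saturday
2034: Sunday
2035: Monday
2036: Tuesday (leap)
2037: Thursday
2038: Friday
2039: Saturday
2040: Sunday (leap)
2041: Tuesday
2042: Wednesday
2042 begins on a Wednesday and is a common year.

2042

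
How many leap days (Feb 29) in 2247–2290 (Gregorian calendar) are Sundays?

Leap years in 2247–2290: 11 of them.
Feb 29 weekday advances by 5 (mod 7) from one leap year to the next four years later (or differs when a century non-leap intervenes).
Leap-day weekdays: 2248:Tue 2252:Sun✓ 2256:Fri 2260:Wed 2264:Mon 2268:Sat 2272:Thu 2276:Tue 2280:Sun✓ 2284:Fri 2288:Wed
Sunday: 2252, 2280 → 2.

2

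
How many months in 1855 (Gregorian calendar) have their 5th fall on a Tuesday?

1

Check the 5th of each month of 1855: Jan 5: Fri, Feb 5: Mon, Mar 5: Mon, Apr 5: Thu, May 5: Sat, Jun 5: Tue, Jul 5: Thu, Aug 5: Sun, Sep 5: Wed, Oct 5: Fri, Nov 5: Mon, Dec 5: Wed.
Tuesday occurs in June — 1 month.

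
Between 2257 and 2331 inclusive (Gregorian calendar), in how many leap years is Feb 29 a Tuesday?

2

Leap years in 2257–2331: 17 of them.
Feb 29 weekday advances by 5 (mod 7) from one leap year to the next four years later (or differs when a century non-leap intervenes).
Leap-day weekdays: 2260:Wed 2264:Mon 2268:Sat 2272:Thu 2276:Tue✓ 2280:Sun 2284:Fri 2288:Wed 2292:Mon 2296:Sat 2304:Mon 2308:Sat 2312:Thu 2316:Tue✓ 2320:Sun 2324:Fri 2328:Wed
Tuesday: 2276, 2316 → 2.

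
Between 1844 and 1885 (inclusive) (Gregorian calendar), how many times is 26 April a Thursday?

6

Track 26 April's weekday year by year (advancing +1, or +2 across a Feb 29):
  1844: Fri  1845: Sat (+1)  1846: Sun (+1)  1847: Mon (+1)  1848: Wed (+2)
  1849: Thu (+1) ✓  1850: Fri (+1)  1851: Sat (+1)  1852: Mon (+2)  1853: Tue (+1)
  1854: Wed (+1)  1855: Thu (+1) ✓  1856: Sat (+2)  1857: Sun (+1)  … (14 more years) …
  1872: Fri (+2)  1873: Sat (+1)  1874: Sun (+1)  1875: Mon (+1)  1876: Wed (+2)
  1877: Thu (+1) ✓  1878: Fri (+1)  1879: Sat (+1)  1880: Mon (+2)  1881: Tue (+1)
  1882: Wed (+1)  1883: Thu (+1) ✓  1884: Sat (+2)  1885: Sun (+1)
Thursday years: 1849, 1855, 1860, 1866, 1877, 1883 — 6 in total.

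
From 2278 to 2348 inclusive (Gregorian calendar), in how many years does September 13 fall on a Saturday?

Track September 13's weekday year by year (advancing +1, or +2 across a Feb 29):
  2278: Fri  2279: Sat (+1) ✓  2280: Mon (+2)  2281: Tue (+1)  2282: Wed (+1)
  2283: Thu (+1)  2284: Sat (+2) ✓  2285: Sun (+1)  2286: Mon (+1)  2287: Tue (+1)
  2288: Thu (+2)  2289: Fri (+1)  2290: Sat (+1) ✓  2291: Sun (+1)  … (43 more years) …
  2335: Fri (+1)  2336: Sun (+2)  2337: Mon (+1)  2338: Tue (+1)  2339: Wed (+1)
  2340: Fri (+2)  2341: Sat (+1) ✓  2342: Sun (+1)  2343: Mon (+1)  2344: Wed (+2)
  2345: Thu (+1)  2346: Fri (+1)  2347: Sat (+1) ✓  2348: Mon (+2)
Saturday years: 2279, 2284, 2290, 2302, 2313, 2319, 2324, 2330, 2341, 2347 — 10 in total.

10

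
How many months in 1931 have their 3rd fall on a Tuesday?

3

Check the 3rd of each month of 1931: Jan 3: Sat, Feb 3: Tue, Mar 3: Tue, Apr 3: Fri, May 3: Sun, Jun 3: Wed, Jul 3: Fri, Aug 3: Mon, Sep 3: Thu, Oct 3: Sat, Nov 3: Tue, Dec 3: Thu.
Tuesday occurs in February, March, November — 3 months.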